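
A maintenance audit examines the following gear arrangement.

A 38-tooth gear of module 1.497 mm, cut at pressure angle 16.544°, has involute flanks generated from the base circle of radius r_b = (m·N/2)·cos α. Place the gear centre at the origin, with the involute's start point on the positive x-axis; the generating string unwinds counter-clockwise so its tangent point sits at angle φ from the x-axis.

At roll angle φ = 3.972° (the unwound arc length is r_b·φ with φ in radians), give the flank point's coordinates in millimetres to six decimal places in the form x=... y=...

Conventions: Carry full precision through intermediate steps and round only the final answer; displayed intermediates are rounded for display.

class = single-mesh tooth geometry [base-circle involute, m = 1.497, 38T]
pitch radius r_p = m·N/2 = 1.497·38/2 = 28.443000
base radius r_b = r_p·cos α = 28.443000·cos 16.544° = 27.265498
roll angle φ = 3.972° = 0.06932448 rad
x = r_b·(cos φ + φ·sin φ) = 27.330937
y = r_b·(sin φ − φ·cos φ) = 0.003027

x=27.330937 y=0.003027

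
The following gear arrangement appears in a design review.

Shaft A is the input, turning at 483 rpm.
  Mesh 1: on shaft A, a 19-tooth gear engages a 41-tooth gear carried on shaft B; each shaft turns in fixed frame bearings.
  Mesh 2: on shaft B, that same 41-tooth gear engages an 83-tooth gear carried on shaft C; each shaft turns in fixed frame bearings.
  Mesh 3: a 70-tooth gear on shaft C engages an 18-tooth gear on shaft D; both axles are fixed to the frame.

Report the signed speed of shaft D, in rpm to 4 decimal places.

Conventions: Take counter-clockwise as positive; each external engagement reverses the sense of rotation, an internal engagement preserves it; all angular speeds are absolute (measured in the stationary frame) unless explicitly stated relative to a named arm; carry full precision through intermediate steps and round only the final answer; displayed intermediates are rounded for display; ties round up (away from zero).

3-mesh fixed-axis compound train (all bearings frame-fixed)
mesh 1 [19T→41T]: ω = 483.0000×19/41 = 223.8293 rpm, sense flips to −
mesh 2 [41T→83T]: ω = 223.8293×41/83 = 110.5663 rpm, sense flips to +
mesh 3 [70T→18T]: ω = 110.5663×70/18 = 429.9799 rpm, sense flips to −
signed output speed = -429.9799 rpm

-429.9799 rpm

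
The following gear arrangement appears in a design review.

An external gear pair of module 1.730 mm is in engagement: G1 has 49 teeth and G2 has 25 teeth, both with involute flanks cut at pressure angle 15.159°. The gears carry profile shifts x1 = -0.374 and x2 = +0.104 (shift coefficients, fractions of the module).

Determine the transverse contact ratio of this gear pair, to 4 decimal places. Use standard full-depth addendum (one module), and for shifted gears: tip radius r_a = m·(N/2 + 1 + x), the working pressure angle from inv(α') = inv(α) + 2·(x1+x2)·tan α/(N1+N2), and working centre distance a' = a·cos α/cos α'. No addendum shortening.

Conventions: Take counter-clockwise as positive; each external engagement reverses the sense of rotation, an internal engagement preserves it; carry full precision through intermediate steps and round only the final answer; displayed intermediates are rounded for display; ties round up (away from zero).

2.0642

class = single-mesh tooth geometry [involute pair 49T × 25T, m = 1.730]
base radii: r_b1 = 40.910166, r_b2 = 20.872534
tip radii: r_a1 = 43.467980, r_a2 = 23.534920
inv(α') = inv(15.159°) + 2·(-0.374+0.104)·tan α/(49+25) = 0.00437424  ⇒  α' = 13.41488°
a' = a·cos α / cos α' = 64.0100·cos 15.159°/cos 13.41488° = 63.515683
action lengths: √(r_a1²−r_b1²) = 14.690936, √(r_a2²−r_b2²) = 10.873353
base pitch p_b = π·m·cos α = 5.245840
CR = (14.690936 + 10.873353 − 63.515683·sin 13.41488°)/5.245840 = 2.064229
contact ratio ≈ 2.0642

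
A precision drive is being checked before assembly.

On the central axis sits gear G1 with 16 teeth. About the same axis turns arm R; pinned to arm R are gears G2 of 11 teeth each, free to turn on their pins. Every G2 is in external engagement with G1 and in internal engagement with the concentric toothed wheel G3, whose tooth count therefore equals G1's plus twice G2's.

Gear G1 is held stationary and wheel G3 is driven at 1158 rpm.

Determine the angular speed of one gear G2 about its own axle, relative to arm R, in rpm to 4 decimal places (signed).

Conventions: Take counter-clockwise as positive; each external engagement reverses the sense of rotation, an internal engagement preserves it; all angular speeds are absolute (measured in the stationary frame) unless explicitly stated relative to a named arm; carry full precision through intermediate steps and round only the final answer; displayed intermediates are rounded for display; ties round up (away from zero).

+1185.2929 rpm

planetary set (16T centre, 11T on arm, 38T internal) — Willis relation
normalise by the input: solve with ω_ring = 1, then scale by 1158 rpm
ring teeth: 16 + 2·11 = 38
16(ω_sun−ω_arm) = −38(ω_ring−ω_arm),  ω_sun = 0, ω_ring = 1
16(0−ω_arm) = −38(1−ω_arm)  ⇒  54·ω_arm = 38  ⇒  ω_arm = 19/27
sun–planet mesh: 16·(0−19/27) = −11·(ω_p−ω_arm)  ⇒  ω_p−ω_arm = 304/297
scale: ω_p−ω_arm = 304/297 × 1158 rpm = +1185.2929 rpm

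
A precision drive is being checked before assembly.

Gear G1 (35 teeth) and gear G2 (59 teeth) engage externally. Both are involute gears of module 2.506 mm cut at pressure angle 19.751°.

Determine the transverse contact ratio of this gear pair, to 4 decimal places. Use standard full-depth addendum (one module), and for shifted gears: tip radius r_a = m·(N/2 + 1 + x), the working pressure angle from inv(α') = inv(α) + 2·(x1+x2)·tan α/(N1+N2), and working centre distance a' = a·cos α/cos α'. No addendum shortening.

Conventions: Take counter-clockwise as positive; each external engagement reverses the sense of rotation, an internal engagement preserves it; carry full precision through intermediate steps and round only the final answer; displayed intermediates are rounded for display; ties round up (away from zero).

1.7473

topology: single-mesh involute geometry — m = 2.506, 35T/59T pair
base radii: r_b1 = 41.275015, r_b2 = 69.577883
tip radii: r_a1 = 46.361000, r_a2 = 76.433000
no profile shift: α' = α, a' = a
action lengths: √(r_a1²−r_b1²) = 21.111973, √(r_a2²−r_b2²) = 31.637346
base pitch p_b = π·m·cos α = 7.409673
CR = (21.111973 + 31.637346 − 117.782000·sin 19.75100°)/7.409673 = 1.747294
contact ratio ≈ 1.7473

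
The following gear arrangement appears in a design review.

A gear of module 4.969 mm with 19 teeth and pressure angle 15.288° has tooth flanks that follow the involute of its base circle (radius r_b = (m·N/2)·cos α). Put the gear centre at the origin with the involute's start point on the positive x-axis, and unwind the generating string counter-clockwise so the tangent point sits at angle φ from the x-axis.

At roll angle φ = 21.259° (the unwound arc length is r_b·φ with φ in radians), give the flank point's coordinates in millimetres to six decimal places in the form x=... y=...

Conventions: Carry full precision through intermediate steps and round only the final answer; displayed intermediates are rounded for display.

class = single-mesh tooth geometry [base-circle involute, m = 4.969, 19T]
pitch radius r_p = m·N/2 = 4.969·19/2 = 47.205500
base radius r_b = r_p·cos α = 47.205500·cos 15.288° = 45.535023
roll angle φ = 21.259° = 0.37103955 rad
x = r_b·(cos φ + φ·sin φ) = 48.562378
y = r_b·(sin φ − φ·cos φ) = 0.764705

x=48.562378 y=0.764705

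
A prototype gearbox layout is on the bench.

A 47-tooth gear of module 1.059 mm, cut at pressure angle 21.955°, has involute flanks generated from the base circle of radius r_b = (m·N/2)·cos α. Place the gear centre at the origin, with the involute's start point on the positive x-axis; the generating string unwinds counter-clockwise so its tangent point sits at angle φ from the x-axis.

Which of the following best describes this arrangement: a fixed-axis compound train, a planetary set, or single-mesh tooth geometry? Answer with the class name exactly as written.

single-mesh tooth geometry

class = single-mesh tooth geometry [base-circle involute, m = 1.059, 47T]
classification: single-mesh tooth geometry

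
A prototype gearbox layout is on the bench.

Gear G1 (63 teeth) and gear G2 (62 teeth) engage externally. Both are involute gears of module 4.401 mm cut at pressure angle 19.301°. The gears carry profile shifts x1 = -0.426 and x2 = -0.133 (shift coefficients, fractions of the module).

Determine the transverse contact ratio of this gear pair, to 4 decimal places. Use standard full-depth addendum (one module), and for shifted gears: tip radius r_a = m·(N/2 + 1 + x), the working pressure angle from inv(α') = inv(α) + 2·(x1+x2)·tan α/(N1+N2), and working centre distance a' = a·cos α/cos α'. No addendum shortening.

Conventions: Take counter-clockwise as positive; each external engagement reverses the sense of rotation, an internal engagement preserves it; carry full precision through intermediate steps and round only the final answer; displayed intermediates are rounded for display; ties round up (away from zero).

1.9703

topology: single-mesh involute geometry — m = 4.401, 63T/62T pair
base radii: r_b1 = 130.839742, r_b2 = 128.762921
tip radii: r_a1 = 141.157674, r_a2 = 140.246667
inv(α') = inv(19.301°) + 2·(-0.426-0.133)·tan α/(63+62) = 0.01021629  ⇒  α' = 17.69936°
a' = a·cos α / cos α' = 275.0625·cos 19.301°/cos 17.69936° = 272.501558
action lengths: √(r_a1²−r_b1²) = 52.975946, √(r_a2²−r_b2²) = 55.580913
base pitch p_b = π·m·cos α = 13.049053
CR = (52.975946 + 55.580913 − 272.501558·sin 17.69936°)/13.049053 = 1.970279
contact ratio ≈ 1.9703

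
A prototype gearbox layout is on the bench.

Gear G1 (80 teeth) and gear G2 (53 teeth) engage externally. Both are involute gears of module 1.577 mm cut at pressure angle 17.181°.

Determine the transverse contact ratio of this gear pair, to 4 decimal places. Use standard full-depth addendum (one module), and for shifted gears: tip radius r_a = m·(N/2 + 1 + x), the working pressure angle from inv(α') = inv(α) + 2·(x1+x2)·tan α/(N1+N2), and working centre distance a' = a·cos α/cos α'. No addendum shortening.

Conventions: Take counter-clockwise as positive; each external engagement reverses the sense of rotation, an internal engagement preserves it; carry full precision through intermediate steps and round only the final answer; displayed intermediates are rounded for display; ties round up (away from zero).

single-mesh involute tooth geometry (80T engaging 53T at module 1.577)
base radii: r_b1 = 60.265141, r_b2 = 39.925656
tip radii: r_a1 = 64.657000, r_a2 = 43.367500
no profile shift: α' = α, a' = a
action lengths: √(r_a1²−r_b1²) = 23.423074, √(r_a2²−r_b2²) = 16.931687
base pitch p_b = π·m·cos α = 4.733213
CR = (23.423074 + 16.931687 − 104.870500·sin 17.18100°)/4.733213 = 1.981092
contact ratio ≈ 1.9811

1.9811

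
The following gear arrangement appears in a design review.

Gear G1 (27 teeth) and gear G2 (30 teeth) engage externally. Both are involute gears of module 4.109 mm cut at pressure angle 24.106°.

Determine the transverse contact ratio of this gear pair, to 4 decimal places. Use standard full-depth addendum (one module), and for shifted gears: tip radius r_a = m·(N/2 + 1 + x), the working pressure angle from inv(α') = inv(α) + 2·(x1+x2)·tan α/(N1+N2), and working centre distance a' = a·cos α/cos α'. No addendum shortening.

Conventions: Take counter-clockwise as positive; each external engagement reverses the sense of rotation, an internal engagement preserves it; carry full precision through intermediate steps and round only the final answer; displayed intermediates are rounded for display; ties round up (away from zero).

1.4927

single-mesh involute tooth geometry (27T engaging 30T at module 4.109)
base radii: r_b1 = 50.633909, r_b2 = 56.259899
tip radii: r_a1 = 59.580500, r_a2 = 65.744000
no profile shift: α' = α, a' = a
action lengths: √(r_a1²−r_b1²) = 31.401326, √(r_a2²−r_b2²) = 34.016133
base pitch p_b = π·m·cos α = 11.783046
CR = (31.401326 + 34.016133 − 117.106500·sin 24.10600°)/11.783046 = 1.492663
contact ratio ≈ 1.4927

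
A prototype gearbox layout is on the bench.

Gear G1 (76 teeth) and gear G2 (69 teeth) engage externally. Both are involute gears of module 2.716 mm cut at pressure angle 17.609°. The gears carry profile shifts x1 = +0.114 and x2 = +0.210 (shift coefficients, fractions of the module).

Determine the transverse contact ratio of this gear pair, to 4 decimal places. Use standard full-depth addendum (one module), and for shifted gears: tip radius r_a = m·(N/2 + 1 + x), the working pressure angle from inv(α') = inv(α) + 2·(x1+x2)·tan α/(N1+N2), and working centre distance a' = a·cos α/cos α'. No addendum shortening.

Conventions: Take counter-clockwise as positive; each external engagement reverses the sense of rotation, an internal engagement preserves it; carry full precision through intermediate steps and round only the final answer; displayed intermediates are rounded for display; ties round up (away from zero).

topology: single-mesh involute geometry — m = 2.716, 76T/69T pair
base radii: r_b1 = 98.371999, r_b2 = 89.311420
tip radii: r_a1 = 106.233624, r_a2 = 96.988360
inv(α') = inv(17.609°) + 2·(+0.114+0.210)·tan α/(76+69) = 0.01147496  ⇒  α' = 18.37917°
a' = a·cos α / cos α' = 196.9100·cos 17.609°/cos 18.37917° = 197.771613
action lengths: √(r_a1²−r_b1²) = 40.106516, √(r_a2²−r_b2²) = 37.818146
base pitch p_b = π·m·cos α = 8.132757
CR = (40.106516 + 37.818146 − 197.771613·sin 18.37917°)/8.132757 = 1.914045
contact ratio ≈ 1.9140

1.9140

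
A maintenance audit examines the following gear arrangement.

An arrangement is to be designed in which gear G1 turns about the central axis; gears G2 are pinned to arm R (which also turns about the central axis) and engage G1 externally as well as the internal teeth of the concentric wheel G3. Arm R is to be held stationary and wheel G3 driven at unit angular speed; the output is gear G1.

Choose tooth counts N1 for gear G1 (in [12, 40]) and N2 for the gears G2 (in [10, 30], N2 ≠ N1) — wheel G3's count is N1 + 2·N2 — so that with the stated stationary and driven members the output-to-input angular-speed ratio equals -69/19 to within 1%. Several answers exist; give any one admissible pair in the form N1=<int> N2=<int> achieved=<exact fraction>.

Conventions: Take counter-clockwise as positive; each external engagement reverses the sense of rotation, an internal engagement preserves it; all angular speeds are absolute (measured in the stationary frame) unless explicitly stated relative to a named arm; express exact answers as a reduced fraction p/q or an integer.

design class (target -69/19): planetary set
Willis with ω_arm = 0: ω_sun/ω_ring = −N3/N1; set equal to -69/19  ⇒  N3/N1 = −(-69/19) = 69/19
N3 = N1 + 2·N2  ⇒  N2/N1 = (N3/N1 − 1)/2 = (69/19 − 1)/2 = 25/19
smallest multiple with N1 ≥ 12 and N2 ≥ 10: k = 1  ⇒  N1 = 1·19 = 19, N2 = 1·25 = 25 (N1 ≤ 40, N2 ≤ 30, N2 ≠ N1 ✓), N3 = 19 + 2·25 = 69
check: −N3/N1 with N1 = 19, N3 = 69 gives -69/19; |achieved − target| = 0 ≤ 69/1900 ✓

N1=19 N2=25 achieved=-69/19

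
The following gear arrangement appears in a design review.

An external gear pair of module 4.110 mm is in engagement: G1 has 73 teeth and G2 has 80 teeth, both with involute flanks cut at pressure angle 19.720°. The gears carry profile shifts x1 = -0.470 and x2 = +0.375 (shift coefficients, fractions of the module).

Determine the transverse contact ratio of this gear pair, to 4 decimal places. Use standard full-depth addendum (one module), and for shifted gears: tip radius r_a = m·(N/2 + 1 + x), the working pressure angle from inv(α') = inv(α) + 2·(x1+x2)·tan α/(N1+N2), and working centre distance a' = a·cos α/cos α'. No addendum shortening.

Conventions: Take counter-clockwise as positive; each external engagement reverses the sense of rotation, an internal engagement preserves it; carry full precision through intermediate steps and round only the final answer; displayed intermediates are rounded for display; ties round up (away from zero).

topology: single-mesh involute geometry — m = 4.110, 73T/80T pair
base radii: r_b1 = 141.217043, r_b2 = 154.758403
tip radii: r_a1 = 152.193300, r_a2 = 170.051250
inv(α') = inv(19.720°) + 2·(-0.470+0.375)·tan α/(73+80) = 0.01382165  ⇒  α' = 19.51930°
a' = a·cos α / cos α' = 314.4150·cos 19.720°/cos 19.51930° = 314.022636
action lengths: √(r_a1²−r_b1²) = 56.749866, √(r_a2²−r_b2²) = 70.478821
base pitch p_b = π·m·cos α = 12.154697
CR = (56.749866 + 70.478821 − 314.022636·sin 19.51930°)/12.154697 = 1.835183
contact ratio ≈ 1.8352

1.8352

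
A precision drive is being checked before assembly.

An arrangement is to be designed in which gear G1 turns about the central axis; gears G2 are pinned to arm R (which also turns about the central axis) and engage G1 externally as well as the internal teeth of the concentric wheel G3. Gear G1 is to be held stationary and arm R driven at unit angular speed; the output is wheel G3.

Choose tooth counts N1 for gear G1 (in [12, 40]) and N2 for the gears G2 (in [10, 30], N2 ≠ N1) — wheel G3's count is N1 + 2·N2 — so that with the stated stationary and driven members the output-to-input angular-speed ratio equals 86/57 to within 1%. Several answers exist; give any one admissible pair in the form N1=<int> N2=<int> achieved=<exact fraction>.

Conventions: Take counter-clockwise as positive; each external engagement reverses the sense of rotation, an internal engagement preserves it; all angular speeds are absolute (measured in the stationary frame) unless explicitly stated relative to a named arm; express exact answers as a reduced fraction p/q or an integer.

planetary set to be sized for 86/57 (Willis relation)
Willis with ω_sun = 0: ω_ring/ω_arm = (N1+N3)/N3; set equal to 86/57  ⇒  N3/N1 = 1/(86/57 − 1) = 57/29
N3 = N1 + 2·N2  ⇒  N2/N1 = (N3/N1 − 1)/2 = (57/29 − 1)/2 = 14/29
smallest multiple with N1 ≥ 12 and N2 ≥ 10: k = 1  ⇒  N1 = 1·29 = 29, N2 = 1·14 = 14 (N1 ≤ 40, N2 ≤ 30, N2 ≠ N1 ✓), N3 = 29 + 2·14 = 57
check: (N1+N3)/N3 with N1 = 29, N3 = 57 gives 86/57; |achieved − target| = 0 ≤ 43/2850 ✓

N1=29 N2=14 achieved=86/57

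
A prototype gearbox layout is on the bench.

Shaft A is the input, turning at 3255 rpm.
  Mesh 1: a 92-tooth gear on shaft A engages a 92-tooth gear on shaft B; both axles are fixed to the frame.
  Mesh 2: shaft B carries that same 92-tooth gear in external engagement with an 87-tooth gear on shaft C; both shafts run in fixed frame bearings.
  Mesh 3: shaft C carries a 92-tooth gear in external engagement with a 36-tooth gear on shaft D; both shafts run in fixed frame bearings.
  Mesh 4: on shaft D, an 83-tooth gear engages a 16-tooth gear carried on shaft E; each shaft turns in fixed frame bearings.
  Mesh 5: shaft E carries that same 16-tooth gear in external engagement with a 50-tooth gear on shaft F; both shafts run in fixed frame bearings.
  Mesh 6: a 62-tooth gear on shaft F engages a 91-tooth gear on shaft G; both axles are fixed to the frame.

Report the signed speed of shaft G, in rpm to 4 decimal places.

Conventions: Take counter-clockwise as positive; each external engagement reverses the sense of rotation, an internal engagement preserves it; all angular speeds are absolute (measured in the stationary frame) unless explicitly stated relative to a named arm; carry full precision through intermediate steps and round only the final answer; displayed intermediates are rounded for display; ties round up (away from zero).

+9948.6300 rpm

class = fixed-axis compound train [6 meshes; 6 ratios multiply, 6 sense flips]
mesh 1 [92T→92T]: ω = 3255.0000×92/92 = 3255.0000 rpm, sense flips to −
mesh 2 [92T→87T]: ω = 3255.0000×92/87 = 3442.0690 rpm, sense flips to +
mesh 3 [92T→36T]: ω = 3442.0690×92/36 = 8796.3985 rpm, sense flips to −
mesh 4 [83T→16T]: ω = 8796.3985×83/16 = 45631.3170 rpm, sense flips to +
mesh 5 [16T→50T]: ω = 45631.3170×16/50 = 14602.0215 rpm, sense flips to −
mesh 6 [62T→91T]: ω = 14602.0215×62/91 = 9948.6300 rpm, sense flips to +
signed output speed = +9948.6300 rpm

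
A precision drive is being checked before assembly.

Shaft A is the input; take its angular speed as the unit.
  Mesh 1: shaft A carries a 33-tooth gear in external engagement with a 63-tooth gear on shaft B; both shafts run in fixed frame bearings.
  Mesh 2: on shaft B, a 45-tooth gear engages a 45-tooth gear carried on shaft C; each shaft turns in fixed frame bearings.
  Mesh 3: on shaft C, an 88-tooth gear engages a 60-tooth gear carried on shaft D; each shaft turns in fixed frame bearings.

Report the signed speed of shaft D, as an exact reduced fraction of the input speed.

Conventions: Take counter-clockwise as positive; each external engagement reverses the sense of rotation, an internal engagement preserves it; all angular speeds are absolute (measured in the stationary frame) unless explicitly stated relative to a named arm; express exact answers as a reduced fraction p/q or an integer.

-242/315

3-mesh fixed-axis compound train (all bearings frame-fixed)
mesh 1 [33T→63T]: |ω|/ω_in = 1×33/63 = 11/21, sense flips to −
mesh 2 [45T→45T]: |ω|/ω_in = (11/21)×45/45 = 11/21, sense flips to +
mesh 3 [88T→60T]: |ω|/ω_in = (11/21)×88/60 = 242/315, sense flips to −
signed output speed (× input speed) = -242/315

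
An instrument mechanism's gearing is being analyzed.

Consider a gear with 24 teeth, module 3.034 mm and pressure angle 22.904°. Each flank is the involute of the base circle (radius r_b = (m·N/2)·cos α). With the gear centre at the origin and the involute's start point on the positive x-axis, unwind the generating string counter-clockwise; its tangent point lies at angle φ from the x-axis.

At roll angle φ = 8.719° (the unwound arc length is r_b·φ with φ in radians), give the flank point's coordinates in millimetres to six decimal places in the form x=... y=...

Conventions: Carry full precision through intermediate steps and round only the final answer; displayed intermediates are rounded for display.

recognized (one wheel, involute flank): single-mesh tooth geometry, m = 3.034, N = 24
pitch radius r_p = m·N/2 = 3.034·24/2 = 36.408000
base radius r_b = r_p·cos α = 36.408000·cos 22.904° = 33.537529
roll angle φ = 8.719° = 0.15217526 rad
x = r_b·(cos φ + φ·sin φ) = 33.923603
y = r_b·(sin φ − φ·cos φ) = 0.039304

x=33.923603 y=0.039304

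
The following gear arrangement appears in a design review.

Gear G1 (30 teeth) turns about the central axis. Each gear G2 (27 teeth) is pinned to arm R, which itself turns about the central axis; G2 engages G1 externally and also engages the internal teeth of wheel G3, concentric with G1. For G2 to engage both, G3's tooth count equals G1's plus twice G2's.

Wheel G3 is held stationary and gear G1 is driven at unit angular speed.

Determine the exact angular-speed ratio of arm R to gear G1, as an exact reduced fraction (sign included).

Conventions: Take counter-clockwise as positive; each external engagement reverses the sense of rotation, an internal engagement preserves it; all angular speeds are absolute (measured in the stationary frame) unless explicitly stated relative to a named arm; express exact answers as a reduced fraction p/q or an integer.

recognized (axles ride arm R): planetary set, 30/27/84 teeth
ring teeth: 30 + 2·27 = 84
30(ω_sun−ω_arm) = −84(ω_ring−ω_arm),  ω_ring = 0, ω_sun = 1
30(1−ω_arm) = −84(0−ω_arm)  ⇒  114·ω_arm = 30  ⇒  ω_arm = 5/19
ω_out/ω_in = 5/19

5/19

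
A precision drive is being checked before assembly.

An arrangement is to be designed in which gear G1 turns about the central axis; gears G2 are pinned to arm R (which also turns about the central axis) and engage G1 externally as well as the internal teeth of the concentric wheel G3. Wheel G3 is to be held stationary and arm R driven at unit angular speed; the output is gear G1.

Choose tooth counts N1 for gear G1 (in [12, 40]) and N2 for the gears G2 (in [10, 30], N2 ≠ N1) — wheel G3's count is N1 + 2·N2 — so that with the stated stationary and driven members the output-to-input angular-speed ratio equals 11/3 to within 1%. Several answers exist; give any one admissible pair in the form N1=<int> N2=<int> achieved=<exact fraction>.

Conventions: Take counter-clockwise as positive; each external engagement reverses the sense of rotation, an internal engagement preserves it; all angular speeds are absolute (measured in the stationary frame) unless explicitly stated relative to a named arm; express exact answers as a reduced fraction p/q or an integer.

design class (target 11/3): planetary set
Willis with ω_ring = 0: ω_sun/ω_arm = (N1+N3)/N1; set equal to 11/3  ⇒  N3/N1 = 11/3 − 1 = 8/3
N3 = N1 + 2·N2  ⇒  N2/N1 = (N3/N1 − 1)/2 = (8/3 − 1)/2 = 5/6
smallest multiple with N1 ≥ 12 and N2 ≥ 10: k = 2  ⇒  N1 = 2·6 = 12, N2 = 2·5 = 10 (N1 ≤ 40, N2 ≤ 30, N2 ≠ N1 ✓), N3 = 12 + 2·10 = 32
check: (N1+N3)/N1 with N1 = 12, N3 = 32 gives 11/3; |achieved − target| = 0 ≤ 11/300 ✓

N1=12 N2=10 achieved=11/3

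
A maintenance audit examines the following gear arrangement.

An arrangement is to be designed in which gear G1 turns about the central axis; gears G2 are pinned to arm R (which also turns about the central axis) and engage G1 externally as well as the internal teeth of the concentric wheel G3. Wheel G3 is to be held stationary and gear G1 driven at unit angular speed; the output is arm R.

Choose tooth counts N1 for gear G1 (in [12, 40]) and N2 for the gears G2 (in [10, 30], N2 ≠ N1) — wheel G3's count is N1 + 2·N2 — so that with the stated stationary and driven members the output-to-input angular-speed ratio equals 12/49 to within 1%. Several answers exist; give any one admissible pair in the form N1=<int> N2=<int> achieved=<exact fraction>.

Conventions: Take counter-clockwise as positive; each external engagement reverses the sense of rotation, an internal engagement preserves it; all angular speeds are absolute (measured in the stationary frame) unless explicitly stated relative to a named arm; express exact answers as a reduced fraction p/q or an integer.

N1=24 N2=25 achieved=12/49

planetary set to be sized for 12/49 (Willis relation)
Willis with ω_ring = 0: ω_arm/ω_sun = N1/(N1+N3); set equal to 12/49  ⇒  N3/N1 = 1/(12/49) − 1 = 37/12
N3 = N1 + 2·N2  ⇒  N2/N1 = (N3/N1 − 1)/2 = (37/12 − 1)/2 = 25/24
smallest multiple with N1 ≥ 12 and N2 ≥ 10: k = 1  ⇒  N1 = 1·24 = 24, N2 = 1·25 = 25 (N1 ≤ 40, N2 ≤ 30, N2 ≠ N1 ✓), N3 = 24 + 2·25 = 74
check: N1/(N1+N3) with N1 = 24, N3 = 74 gives 12/49; |achieved − target| = 0 ≤ 3/1225 ✓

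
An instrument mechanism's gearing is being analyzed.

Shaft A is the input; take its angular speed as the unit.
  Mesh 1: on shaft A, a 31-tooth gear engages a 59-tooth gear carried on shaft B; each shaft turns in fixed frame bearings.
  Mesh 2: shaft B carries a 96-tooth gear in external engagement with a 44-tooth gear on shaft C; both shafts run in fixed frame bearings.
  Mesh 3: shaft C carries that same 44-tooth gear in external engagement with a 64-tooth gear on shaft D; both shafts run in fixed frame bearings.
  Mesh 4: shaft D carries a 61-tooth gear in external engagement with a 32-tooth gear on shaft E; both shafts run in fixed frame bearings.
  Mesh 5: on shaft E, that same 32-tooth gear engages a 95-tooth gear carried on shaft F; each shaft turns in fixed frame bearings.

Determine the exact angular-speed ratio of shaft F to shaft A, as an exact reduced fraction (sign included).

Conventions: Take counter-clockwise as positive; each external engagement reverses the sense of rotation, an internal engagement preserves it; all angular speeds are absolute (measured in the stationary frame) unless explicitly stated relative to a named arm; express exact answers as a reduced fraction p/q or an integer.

class = fixed-axis compound train [5 meshes; 5 ratios multiply, 5 sense flips]
mesh 1 [31T→59T]: running ratio 31/59, sense −
mesh 2 [96T→44T]: running ratio 744/649, sense +
mesh 3 [44T→64T]: running ratio 93/118, sense −
mesh 4 [61T→32T]: running ratio 5673/3776, sense +
mesh 5 [32T→95T]: running ratio 5673/11210, sense −
ω_out/ω_in = -5673/11210

-5673/11210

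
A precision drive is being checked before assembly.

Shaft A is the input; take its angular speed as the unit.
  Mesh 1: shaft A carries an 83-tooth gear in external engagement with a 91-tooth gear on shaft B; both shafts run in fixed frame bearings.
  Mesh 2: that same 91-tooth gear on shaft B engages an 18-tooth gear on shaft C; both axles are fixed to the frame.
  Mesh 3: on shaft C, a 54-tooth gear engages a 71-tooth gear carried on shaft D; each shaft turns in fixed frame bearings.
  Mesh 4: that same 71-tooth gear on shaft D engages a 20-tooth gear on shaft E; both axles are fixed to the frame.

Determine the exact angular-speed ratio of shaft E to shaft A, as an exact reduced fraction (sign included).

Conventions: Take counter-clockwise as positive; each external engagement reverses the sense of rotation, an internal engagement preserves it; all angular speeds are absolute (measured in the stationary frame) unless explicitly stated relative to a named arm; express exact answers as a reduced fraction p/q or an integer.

249/20

class = fixed-axis compound train [4 meshes; 4 ratios multiply, 4 sense flips]
mesh 1 [83T→91T]: running ratio 83/91, sense −
mesh 2 [91T→18T]: running ratio 83/18, sense +
mesh 3 [54T→71T]: running ratio 249/71, sense −
mesh 4 [71T→20T]: running ratio 249/20, sense +
ω_out/ω_in = 249/20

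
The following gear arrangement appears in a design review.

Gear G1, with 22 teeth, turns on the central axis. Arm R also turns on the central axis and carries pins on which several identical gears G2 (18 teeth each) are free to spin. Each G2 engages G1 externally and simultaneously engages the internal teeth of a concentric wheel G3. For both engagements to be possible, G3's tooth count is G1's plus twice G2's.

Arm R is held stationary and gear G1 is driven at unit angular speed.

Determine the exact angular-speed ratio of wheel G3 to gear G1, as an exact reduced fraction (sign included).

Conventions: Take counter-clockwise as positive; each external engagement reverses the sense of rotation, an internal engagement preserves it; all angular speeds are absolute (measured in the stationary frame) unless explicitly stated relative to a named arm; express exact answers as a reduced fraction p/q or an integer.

topology: planetary set — G1 22T / G2 18T / G3 58T, arm = carrier (Willis)
ring teeth: 22 + 2·18 = 58
22(ω_sun−ω_arm) = −58(ω_ring−ω_arm),  ω_arm = 0, ω_sun = 1
ω_ring = 0 − (22/58)(1−0) = -11/29
ω_out/ω_in = -11/29

-11/29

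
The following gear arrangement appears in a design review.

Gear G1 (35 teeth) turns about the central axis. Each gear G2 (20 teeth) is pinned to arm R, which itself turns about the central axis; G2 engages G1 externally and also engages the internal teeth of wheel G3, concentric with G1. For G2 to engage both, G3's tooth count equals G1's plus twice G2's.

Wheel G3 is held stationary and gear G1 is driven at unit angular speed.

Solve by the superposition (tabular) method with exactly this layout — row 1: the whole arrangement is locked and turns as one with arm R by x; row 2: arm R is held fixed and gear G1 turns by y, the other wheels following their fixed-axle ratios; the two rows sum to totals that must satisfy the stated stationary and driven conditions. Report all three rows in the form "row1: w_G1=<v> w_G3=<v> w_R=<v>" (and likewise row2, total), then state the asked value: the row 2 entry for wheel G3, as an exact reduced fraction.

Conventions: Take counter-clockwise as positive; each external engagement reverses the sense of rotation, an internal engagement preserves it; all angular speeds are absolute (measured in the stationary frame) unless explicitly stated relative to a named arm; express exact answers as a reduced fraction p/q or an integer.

row1: w_G1=7/22 w_G3=7/22 w_R=7/22
row2: w_G1=15/22 w_G3=-7/22 w_R=0
total: w_G1=1 w_G3=0 w_R=7/22
asked value: -7/22

topology: planetary set — G1 35T / G2 20T / G3 75T, arm = carrier (Willis)
row 1 (train locked, turned with arm): all members turn x
superposition row 2 [arm held]: sun y, ring −(35/75)·y, arm 0
boundary: total ω_ring = x − (35/75)·y = 0 and total ω_sun = x + y = 1  ⇒  y = 15/22, x = 7/22
row 2 ring = −(35/75)·15/22 = -7/22
totals (row 1 + row 2): sun 7/22 + 15/22 = 1, ring 7/22 + (-7/22) = 0, arm 7/22 + 0 = 7/22
asked cell (row2, ring) = -7/22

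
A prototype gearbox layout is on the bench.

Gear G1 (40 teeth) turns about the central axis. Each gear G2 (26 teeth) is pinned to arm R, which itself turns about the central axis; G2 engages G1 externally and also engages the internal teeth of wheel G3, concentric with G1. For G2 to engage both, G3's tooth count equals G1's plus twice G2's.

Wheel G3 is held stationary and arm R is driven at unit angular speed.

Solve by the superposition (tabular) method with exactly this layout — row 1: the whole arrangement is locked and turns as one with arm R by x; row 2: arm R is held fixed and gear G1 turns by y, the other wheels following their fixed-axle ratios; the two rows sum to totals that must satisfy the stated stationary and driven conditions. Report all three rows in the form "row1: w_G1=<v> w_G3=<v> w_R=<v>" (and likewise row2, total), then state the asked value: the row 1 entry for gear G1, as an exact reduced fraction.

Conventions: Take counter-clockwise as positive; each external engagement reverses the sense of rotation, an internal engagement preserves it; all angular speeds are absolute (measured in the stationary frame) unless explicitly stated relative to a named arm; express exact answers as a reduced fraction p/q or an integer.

recognized (axles ride arm R): planetary set, 40/26/92 teeth
row 1 — lock + rotate with arm: ω_sun = ω_ring = ω_arm = x
superposition row 2 [arm held]: sun y, ring −(40/92)·y, arm 0
boundary: total ω_ring = x − (40/92)·y = 0 and total ω_arm = x = 1  ⇒  y = 23/10, x = 1
row 2 ring = −(40/92)·23/10 = -1
totals (row 1 + row 2): sun 1 + 23/10 = 33/10, ring 1 + (-1) = 0, arm 1 + 0 = 1
asked cell (row1, sun) = 1

row1: w_G1=1 w_G3=1 w_R=1
row2: w_G1=23/10 w_G3=-1 w_R=0
total: w_G1=33/10 w_G3=0 w_R=1
asked value: 1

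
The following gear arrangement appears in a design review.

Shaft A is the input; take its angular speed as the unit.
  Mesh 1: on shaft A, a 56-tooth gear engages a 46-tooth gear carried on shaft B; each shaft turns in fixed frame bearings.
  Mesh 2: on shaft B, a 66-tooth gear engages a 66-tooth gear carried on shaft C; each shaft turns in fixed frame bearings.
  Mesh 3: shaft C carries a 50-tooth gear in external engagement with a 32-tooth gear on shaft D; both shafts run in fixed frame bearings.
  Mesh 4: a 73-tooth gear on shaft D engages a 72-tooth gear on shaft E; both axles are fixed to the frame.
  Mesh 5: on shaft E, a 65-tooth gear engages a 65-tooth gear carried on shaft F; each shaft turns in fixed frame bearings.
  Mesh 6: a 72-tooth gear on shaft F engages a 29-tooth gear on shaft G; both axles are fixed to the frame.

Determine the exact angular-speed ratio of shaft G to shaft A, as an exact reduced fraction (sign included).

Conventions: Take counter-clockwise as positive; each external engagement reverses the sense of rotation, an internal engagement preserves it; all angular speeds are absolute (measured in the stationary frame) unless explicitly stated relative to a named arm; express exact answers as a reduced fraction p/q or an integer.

class = fixed-axis compound train [6 meshes; 6 ratios multiply, 6 sense flips]
mesh 1 [56T→46T]: running ratio 28/23, sense −
mesh 2 [66T→66T]: running ratio 28/23, sense +
mesh 3 [50T→32T]: running ratio 175/92, sense −
mesh 4 [73T→72T]: running ratio 12775/6624, sense +
mesh 5 [65T→65T]: running ratio 12775/6624, sense −
mesh 6 [72T→29T]: running ratio 12775/2668, sense +
ω_out/ω_in = 12775/2668

12775/2668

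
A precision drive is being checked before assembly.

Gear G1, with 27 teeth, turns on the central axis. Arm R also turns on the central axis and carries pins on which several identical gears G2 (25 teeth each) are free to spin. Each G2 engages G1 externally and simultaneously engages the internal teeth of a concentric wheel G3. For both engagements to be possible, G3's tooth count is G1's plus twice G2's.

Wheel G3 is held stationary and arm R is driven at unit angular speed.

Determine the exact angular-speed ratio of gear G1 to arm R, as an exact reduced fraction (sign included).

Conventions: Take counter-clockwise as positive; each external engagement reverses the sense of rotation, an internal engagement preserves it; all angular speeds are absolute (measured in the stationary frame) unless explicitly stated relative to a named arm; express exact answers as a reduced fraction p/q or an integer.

104/27

class = planetary set [G3 = 27+2·25 = 77; Willis about the carrier]
ring teeth: 27 + 2·25 = 77
27(ω_sun−ω_arm) = −77(ω_ring−ω_arm),  ω_ring = 0, ω_arm = 1
ω_sun = 1 − (77/27)(0−1) = 104/27
ω_out/ω_in = 104/27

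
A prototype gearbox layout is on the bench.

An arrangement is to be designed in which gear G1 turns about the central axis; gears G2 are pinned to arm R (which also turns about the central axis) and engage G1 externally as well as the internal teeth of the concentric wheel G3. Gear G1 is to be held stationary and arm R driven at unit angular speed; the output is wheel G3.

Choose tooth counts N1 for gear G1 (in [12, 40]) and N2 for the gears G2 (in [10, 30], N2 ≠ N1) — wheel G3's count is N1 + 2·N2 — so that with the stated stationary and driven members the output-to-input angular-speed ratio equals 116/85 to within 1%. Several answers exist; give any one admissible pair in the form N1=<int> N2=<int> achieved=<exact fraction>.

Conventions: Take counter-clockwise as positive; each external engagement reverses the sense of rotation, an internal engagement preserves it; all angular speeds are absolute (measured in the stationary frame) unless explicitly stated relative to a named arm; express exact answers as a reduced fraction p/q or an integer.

design class (target 116/85): planetary set
Willis with ω_sun = 0: ω_ring/ω_arm = (N1+N3)/N3; set equal to 116/85  ⇒  N3/N1 = 1/(116/85 − 1) = 85/31
N3 = N1 + 2·N2  ⇒  N2/N1 = (N3/N1 − 1)/2 = (85/31 − 1)/2 = 27/31
smallest multiple with N1 ≥ 12 and N2 ≥ 10: k = 1  ⇒  N1 = 1·31 = 31, N2 = 1·27 = 27 (N1 ≤ 40, N2 ≤ 30, N2 ≠ N1 ✓), N3 = 31 + 2·27 = 85
check: (N1+N3)/N3 with N1 = 31, N3 = 85 gives 116/85; |achieved − target| = 0 ≤ 29/2125 ✓

N1=31 N2=27 achieved=116/85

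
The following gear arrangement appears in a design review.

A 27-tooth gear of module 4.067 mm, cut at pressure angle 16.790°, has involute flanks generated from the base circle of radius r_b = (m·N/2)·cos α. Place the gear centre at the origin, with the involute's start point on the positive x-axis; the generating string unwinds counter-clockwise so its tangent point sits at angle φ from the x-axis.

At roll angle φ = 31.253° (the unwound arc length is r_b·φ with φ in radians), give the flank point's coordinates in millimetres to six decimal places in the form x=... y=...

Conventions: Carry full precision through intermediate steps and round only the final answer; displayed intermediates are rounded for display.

class = single-mesh tooth geometry [base-circle involute, m = 4.067, 27T]
pitch radius r_p = m·N/2 = 4.067·27/2 = 54.904500
base radius r_b = r_p·cos α = 54.904500·cos 16.790° = 52.563917
roll angle φ = 31.253° = 0.54546775 rad
x = r_b·(cos φ + φ·sin φ) = 59.811599
y = r_b·(sin φ − φ·cos φ) = 2.759920

x=59.811599 y=2.759920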